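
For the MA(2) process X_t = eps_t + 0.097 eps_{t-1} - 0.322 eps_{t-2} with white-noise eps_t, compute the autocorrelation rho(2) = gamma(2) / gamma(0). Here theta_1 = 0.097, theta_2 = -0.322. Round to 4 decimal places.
\rho(2) = -0.2893

For an MA(q) process with theta_0 = 1, the autocovariance is
  gamma(k) = sigma^2 * sum_{i=0..q-k} theta_i * theta_{i+k},
and rho(k) = gamma(k) / gamma(0). Sigma^2 cancels.
  numerator   = (1)*(-0.322) = -0.322.
  denominator = (1)^2 + (0.097)^2 + (-0.322)^2 = 1.113093.
  rho(2) = -0.322 / 1.113093 = -0.2893.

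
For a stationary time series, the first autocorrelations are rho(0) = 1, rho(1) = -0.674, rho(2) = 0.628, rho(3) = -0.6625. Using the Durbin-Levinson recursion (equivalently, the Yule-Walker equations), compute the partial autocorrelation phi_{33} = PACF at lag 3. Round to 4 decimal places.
\phi_{33} = -0.3251

The PACF at lag k is phi_{kk}, the last component of the solution
to the Yule-Walker system G_k phi = r_k where
  (G_k)_{ij} = rho(|i - j|), (r_k)_i = rho(i), i,j = 1..k.
Equivalently, Durbin-Levinson gives phi_{kk} iteratively:
  phi_{11} = rho(1)
  phi_{kk} = [rho(k) - sum_{j=1..k-1} phi_{k-1,j} rho(k-j)]
            / [1 - sum_{j=1..k-1} phi_{k-1,j} rho(j)],
  phi_{k,j} = phi_{k-1,j} - phi_{kk} phi_{k-1,k-j},  j = 1..k-1.
Step k = 1:
  phi_11 = rho(1) = -0.674.
Step k = 2:
  phi_22 = [rho(2) - phi_11 rho(1)] / [1 - phi_11 rho(1)] = [0.628 - (-0.674)(-0.674)] / [1 - (-0.674)(-0.674)]
         = 0.173724 / 0.545724 = 0.318337.
  Update: phi_21 = phi_11 - phi_22 phi_11 = -0.674 - (0.318337)(-0.674) = -0.459441.
Step k = 3:
  phi_33 = [rho(3) - phi_21 rho(2) - phi_22 rho(1)] / [1 - phi_21 rho(1) - phi_22 rho(2)]
    numerator   = -0.6625 - (-0.459441)(0.628) - (0.318337)(-0.674) = -0.15941207
    denominator = 1 - (-0.459441)(-0.674) - (0.318337)(0.628) = 0.49042127
  phi_33 = -0.15941207 / 0.49042127 = -0.3251.
Therefore phi_{33} = -0.3251.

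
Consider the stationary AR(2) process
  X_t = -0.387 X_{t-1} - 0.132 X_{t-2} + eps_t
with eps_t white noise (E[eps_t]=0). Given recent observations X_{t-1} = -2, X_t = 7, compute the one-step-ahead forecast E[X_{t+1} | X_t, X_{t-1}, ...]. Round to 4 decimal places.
E[X_{t+1} \mid \mathcal F_t] = -2.4450

For an AR(p) model X_t = c + sum_i phi_i X_{t-i} + eps_t, the
one-step-ahead conditional mean is
  E[X_{t+1} | X_t, ...] = c + sum_i phi_i X_{t+1-i}.
Substitute known values:
  E[X_{t+1} | ...] = (-0.387) * (7) + (-0.132) * (-2)
                   = -2.4450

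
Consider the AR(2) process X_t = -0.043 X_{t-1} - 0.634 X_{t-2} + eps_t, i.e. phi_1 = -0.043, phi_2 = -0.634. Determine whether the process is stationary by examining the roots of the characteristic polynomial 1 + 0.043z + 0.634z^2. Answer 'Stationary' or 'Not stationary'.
\text{Stationary}

The AR(p) characteristic polynomial is P(z) = 1 + 0.043z + 0.634z^2.
Stationarity requires all roots to lie outside the unit circle, i.e. |z| > 1 for every root.
Set 1 + (0.043) z + (0.634) z^2 = 0, i.e. a z^2 + b z + c = 0 with a = 0.634, b = 0.043, c = 1.
Discriminant D = b^2 - 4ac = (0.043)^2 - 4*(0.634)*1 = 0.001849 - (2.536) = -2.534151.
D < 0, so the roots are the complex-conjugate pair z = (-b +/- i sqrt(-D)) / (2a) = -0.0339 +/- 1.2554i.
For a conjugate pair |z|^2 = z * conj(z) = (product of roots) = c/a = 1/(0.634) = 1.577287, so |z| = sqrt(1.577287) = 1.2559 for both roots.
Moduli of all roots: 1.2559, 1.2559.
All moduli strictly greater than 1? Yes.
Verdict: Stationary.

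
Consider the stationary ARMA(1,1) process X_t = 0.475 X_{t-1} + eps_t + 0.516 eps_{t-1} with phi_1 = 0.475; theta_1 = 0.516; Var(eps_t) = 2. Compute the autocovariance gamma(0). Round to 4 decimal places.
\gamma(0) = 4.5364

Multiply the model equation by X_{t-k} and take expectations. With theta_0 = psi_0 = 1 and psi_j the MA(infinity) weights, this gives
  gamma(k) - sum_i phi_i gamma(k-i) = c_k,
  c_k = sigma^2 * sum_{j=k..q} theta_j psi_{j-k}   (c_k = 0 for k > q),
using gamma(-m) = gamma(m).
psi-weights needed (psi_j = theta_j + sum_i phi_i psi_{j-i}):
  psi_1 = theta_1 + phi_1 = 0.516 + (0.475) = 0.991
Right-hand sides:
  c_0 = sigma^2 (1 + theta_1 psi_1) = 2 * (1 + (0.516)(0.991)) = 2 * 1.511356 = 3.022712
  c_1 = sigma^2 theta_1 = 2 * (0.516) = 1.032
  c_2 = 0
Equations for k = 0 and k = 1 (AR order 1):
  gamma(0) = phi_1 gamma(1) + c_0
  gamma(1) = phi_1 gamma(0) + c_1
Substituting the second into the first: gamma(0) (1 - phi_1^2) = c_0 + phi_1 c_1, so
  gamma(0) = (c_0 + phi_1 c_1) / (1 - phi_1^2) = (3.022712 + (0.475)(1.032)) / (1 - (0.475)^2) = 3.512912 / 0.774375 = 4.536448.
Therefore gamma(0) = 4.5364 (to 4 decimal places).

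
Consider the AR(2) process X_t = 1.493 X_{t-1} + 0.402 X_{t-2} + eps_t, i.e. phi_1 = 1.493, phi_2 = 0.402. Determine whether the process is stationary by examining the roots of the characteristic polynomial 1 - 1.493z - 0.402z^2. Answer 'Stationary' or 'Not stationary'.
\text{Not stationary}

The AR(p) characteristic polynomial is P(z) = 1 - 1.493z - 0.402z^2.
Stationarity requires all roots to lie outside the unit circle, i.e. |z| > 1 for every root.
Set 1 + (-1.493) z + (-0.402) z^2 = 0, i.e. a z^2 + b z + c = 0 with a = -0.402, b = -1.493, c = 1.
Discriminant D = b^2 - 4ac = (-1.493)^2 - 4*(-0.402)*1 = 2.229049 - (-1.608) = 3.837049.
D >= 0, so the roots are real: z = (-b +/- sqrt(D)) / (2a) = (1.493 +/- 1.958839) / (-0.804).
  z_1 = (1.493 + 1.958839) / (-0.804) = -4.2933,   |z_1| = 4.2933.
  z_2 = (1.493 - 1.958839) / (-0.804) = 0.5794,   |z_2| = 0.5794.
Moduli of all roots: 4.2933, 0.5794.
All moduli strictly greater than 1? No.
Verdict: Not stationary.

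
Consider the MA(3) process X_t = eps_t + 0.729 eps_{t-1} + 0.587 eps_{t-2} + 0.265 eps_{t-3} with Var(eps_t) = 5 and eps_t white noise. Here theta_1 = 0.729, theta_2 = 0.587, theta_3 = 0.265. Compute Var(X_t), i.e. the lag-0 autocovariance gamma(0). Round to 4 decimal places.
\gamma(0) = 9.7312

For an MA(q) process X_t = eps_t + sum_i theta_i eps_{t-i} with
Var(eps_t) = sigma^2, the variance is
  gamma(0) = sigma^2 * (1 + sum_i theta_i^2).
  sum_i theta_i^2 = (0.729)^2 + (0.587)^2 + (0.265)^2 = 0.531441 + 0.344569 + 0.070225 = 0.946235.
  gamma(0) = 5 * (1 + 0.946235) = 5 * 1.946235 = 9.731175, which rounds to 9.7312.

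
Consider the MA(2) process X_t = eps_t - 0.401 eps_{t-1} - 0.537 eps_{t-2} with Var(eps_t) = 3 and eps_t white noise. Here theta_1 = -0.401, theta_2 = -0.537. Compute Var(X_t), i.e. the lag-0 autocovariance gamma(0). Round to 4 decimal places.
\gamma(0) = 4.3475

For an MA(q) process X_t = eps_t + sum_i theta_i eps_{t-i} with
Var(eps_t) = sigma^2, the variance is
  gamma(0) = sigma^2 * (1 + sum_i theta_i^2).
  sum_i theta_i^2 = (-0.401)^2 + (-0.537)^2 = 0.160801 + 0.288369 = 0.44917.
  gamma(0) = 3 * (1 + 0.44917) = 3 * 1.44917 = 4.34751, which rounds to 4.3475.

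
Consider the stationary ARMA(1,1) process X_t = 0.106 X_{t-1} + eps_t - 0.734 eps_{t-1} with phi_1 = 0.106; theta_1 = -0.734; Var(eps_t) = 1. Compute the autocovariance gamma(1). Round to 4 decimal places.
\gamma(1) = -0.5857

Multiply the model equation by X_{t-k} and take expectations. With theta_0 = psi_0 = 1 and psi_j the MA(infinity) weights, this gives
  gamma(k) - sum_i phi_i gamma(k-i) = c_k,
  c_k = sigma^2 * sum_{j=k..q} theta_j psi_{j-k}   (c_k = 0 for k > q),
using gamma(-m) = gamma(m).
psi-weights needed (psi_j = theta_j + sum_i phi_i psi_{j-i}):
  psi_1 = theta_1 + phi_1 = -0.734 + (0.106) = -0.628
Right-hand sides:
  c_0 = sigma^2 (1 + theta_1 psi_1) = 1 * (1 + (-0.734)(-0.628)) = 1 * 1.460952 = 1.460952
  c_1 = sigma^2 theta_1 = 1 * (-0.734) = -0.734
  c_2 = 0
Equations for k = 0 and k = 1 (AR order 1):
  gamma(0) = phi_1 gamma(1) + c_0
  gamma(1) = phi_1 gamma(0) + c_1
Substituting the second into the first: gamma(0) (1 - phi_1^2) = c_0 + phi_1 c_1, so
  gamma(0) = (c_0 + phi_1 c_1) / (1 - phi_1^2) = (1.460952 + (0.106)(-0.734)) / (1 - (0.106)^2) = 1.383148 / 0.988764 = 1.398866.
  gamma(1) = phi_1 gamma(0) + c_1 = (0.106)(1.398866) + (-0.734) = -0.58572.
Therefore gamma(1) = -0.5857 (to 4 decimal places).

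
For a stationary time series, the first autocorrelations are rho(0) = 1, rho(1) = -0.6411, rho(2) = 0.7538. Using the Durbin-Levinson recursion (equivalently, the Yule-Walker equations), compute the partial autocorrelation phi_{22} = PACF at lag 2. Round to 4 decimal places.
\phi_{22} = 0.5820

The PACF at lag k is phi_{kk}, the last component of the solution
to the Yule-Walker system G_k phi = r_k where
  (G_k)_{ij} = rho(|i - j|), (r_k)_i = rho(i), i,j = 1..k.
Equivalently, Durbin-Levinson gives phi_{kk} iteratively:
  phi_{11} = rho(1)
  phi_{kk} = [rho(k) - sum_{j=1..k-1} phi_{k-1,j} rho(k-j)]
            / [1 - sum_{j=1..k-1} phi_{k-1,j} rho(j)],
  phi_{k,j} = phi_{k-1,j} - phi_{kk} phi_{k-1,k-j},  j = 1..k-1.
Step k = 1:
  phi_11 = rho(1) = -0.6411.
Step k = 2:
  phi_22 = [rho(2) - phi_11 rho(1)] / [1 - phi_11 rho(1)] = [0.7538 - (-0.6411)(-0.6411)] / [1 - (-0.6411)(-0.6411)]
         = 0.34279079 / 0.58899079 = 0.582.
Therefore phi_{22} = 0.5820.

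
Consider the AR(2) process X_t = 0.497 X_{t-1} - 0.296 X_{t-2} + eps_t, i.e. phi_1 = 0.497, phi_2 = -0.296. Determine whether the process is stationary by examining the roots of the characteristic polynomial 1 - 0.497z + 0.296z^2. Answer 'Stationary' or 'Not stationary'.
\text{Stationary}

The AR(p) characteristic polynomial is P(z) = 1 - 0.497z + 0.296z^2.
Stationarity requires all roots to lie outside the unit circle, i.e. |z| > 1 for every root.
Set 1 + (-0.497) z + (0.296) z^2 = 0, i.e. a z^2 + b z + c = 0 with a = 0.296, b = -0.497, c = 1.
Discriminant D = b^2 - 4ac = (-0.497)^2 - 4*(0.296)*1 = 0.247009 - (1.184) = -0.936991.
D < 0, so the roots are the complex-conjugate pair z = (-b +/- i sqrt(-D)) / (2a) = 0.8395 +/- 1.6351i.
For a conjugate pair |z|^2 = z * conj(z) = (product of roots) = c/a = 1/(0.296) = 3.378378, so |z| = sqrt(3.378378) = 1.838 for both roots.
Moduli of all roots: 1.8380, 1.8380.
All moduli strictly greater than 1? Yes.
Verdict: Stationary.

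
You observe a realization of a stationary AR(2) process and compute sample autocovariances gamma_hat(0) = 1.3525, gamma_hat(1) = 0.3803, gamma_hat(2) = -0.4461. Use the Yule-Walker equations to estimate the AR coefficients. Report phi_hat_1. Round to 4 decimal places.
\hat\phi_{1} = 0.4060

The Yule-Walker equations for an AR(p) process read, in matrix form,
  Gamma_p phi = r_p,   with   (Gamma_p)_{ij} = gamma(|i - j|),
                       (r_p)_i = gamma(i),   i,j = 1..p.
Substitute the sample gammas (Toeplitz matrix and right-hand side of size 2):
  Gamma_p = [[1.3525, 0.3803], [0.3803, 1.3525]]
  r_p     = [0.3803, -0.4461]
Written out:
  1.3525 phi_1 + 0.3803 phi_2 = 0.3803
  0.3803 phi_1 + 1.3525 phi_2 = -0.4461
Solve by Cramer's rule:
  det = gamma(0)^2 - gamma(1)^2 = (1.3525)^2 - (0.3803)^2 = 1.82925625 - 0.14462809 = 1.68462816
  phi_hat_1 = [gamma(1) gamma(0) - gamma(1) gamma(2)] / det = [(0.3803)(1.3525) - (0.3803)(-0.4461)] / 1.68462816 = 0.68400758 / 1.68462816 = 0.406
  phi_hat_2 = [gamma(0) gamma(2) - gamma(1)^2] / det = [(1.3525)(-0.4461) - (0.3803)^2] / 1.68462816 = -0.74797834 / 1.68462816 = -0.444
So phi_hat = [0.4060, -0.4440].
Therefore phi_hat_1 = 0.4060.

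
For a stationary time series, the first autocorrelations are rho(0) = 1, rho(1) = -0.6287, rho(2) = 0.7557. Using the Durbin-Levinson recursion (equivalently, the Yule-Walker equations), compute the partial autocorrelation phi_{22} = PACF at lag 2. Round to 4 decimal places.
\phi_{22} = 0.5960

The PACF at lag k is phi_{kk}, the last component of the solution
to the Yule-Walker system G_k phi = r_k where
  (G_k)_{ij} = rho(|i - j|), (r_k)_i = rho(i), i,j = 1..k.
Equivalently, Durbin-Levinson gives phi_{kk} iteratively:
  phi_{11} = rho(1)
  phi_{kk} = [rho(k) - sum_{j=1..k-1} phi_{k-1,j} rho(k-j)]
            / [1 - sum_{j=1..k-1} phi_{k-1,j} rho(j)],
  phi_{k,j} = phi_{k-1,j} - phi_{kk} phi_{k-1,k-j},  j = 1..k-1.
Step k = 1:
  phi_11 = rho(1) = -0.6287.
Step k = 2:
  phi_22 = [rho(2) - phi_11 rho(1)] / [1 - phi_11 rho(1)] = [0.7557 - (-0.6287)(-0.6287)] / [1 - (-0.6287)(-0.6287)]
         = 0.36043631 / 0.60473631 = 0.596.
Therefore phi_{22} = 0.5960.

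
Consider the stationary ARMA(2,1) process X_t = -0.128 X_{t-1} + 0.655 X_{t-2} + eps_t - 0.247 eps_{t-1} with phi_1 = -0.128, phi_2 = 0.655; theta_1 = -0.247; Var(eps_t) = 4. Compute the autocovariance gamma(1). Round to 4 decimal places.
\gamma(1) = -6.6141

Multiply the model equation by X_{t-k} and take expectations. With theta_0 = psi_0 = 1 and psi_j the MA(infinity) weights, this gives
  gamma(k) - sum_i phi_i gamma(k-i) = c_k,
  c_k = sigma^2 * sum_{j=k..q} theta_j psi_{j-k}   (c_k = 0 for k > q),
using gamma(-m) = gamma(m).
psi-weights needed (psi_j = theta_j + sum_i phi_i psi_{j-i}):
  psi_1 = theta_1 + phi_1 = -0.247 + (-0.128) = -0.375
Right-hand sides:
  c_0 = sigma^2 (1 + theta_1 psi_1) = 4 * (1 + (-0.247)(-0.375)) = 4 * 1.092625 = 4.3705
  c_1 = sigma^2 theta_1 = 4 * (-0.247) = -0.988
  c_2 = 0
Equations for k = 0, 1, 2 (AR order 2, c_2 = 0):
  (E0) gamma(0) = phi_1 gamma(1) + phi_2 gamma(2) + c_0
  (E1) gamma(1) = phi_1 gamma(0) + phi_2 gamma(1) + c_1
  (E2) gamma(2) = phi_1 gamma(1) + phi_2 gamma(0)
From (E1): gamma(1) = A gamma(0) + B with
  A = phi_1 / (1 - phi_2) = -0.128 / 0.345 = -0.371014,   B = c_1 / (1 - phi_2) = -0.988 / 0.345 = -2.863768.
Insert (E2) into (E0): gamma(0) (1 - phi_2^2) = phi_1 (1 + phi_2) gamma(1) + c_0.
  phi_1 (1 + phi_2) = (-0.128)(1.655) = -0.21184,   1 - phi_2^2 = 0.570975.
Replace gamma(1) by A gamma(0) + B and collect gamma(0):
  gamma(0) [0.570975 - (-0.21184)(-0.371014)] = (-0.21184)(-2.863768) + 4.3705
  gamma(0) * 0.492379 = 4.977161
  gamma(0) = 4.977161 / 0.492379 = 10.108387.
  gamma(1) = A gamma(0) + B = (-0.371014)(10.108387) + (-2.863768) = -6.614126.
Therefore gamma(1) = -6.6141 (to 4 decimal places).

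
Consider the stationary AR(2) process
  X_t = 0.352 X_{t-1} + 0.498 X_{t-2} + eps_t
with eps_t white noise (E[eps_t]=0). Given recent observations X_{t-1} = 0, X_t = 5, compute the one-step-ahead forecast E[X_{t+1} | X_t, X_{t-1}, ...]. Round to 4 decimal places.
E[X_{t+1} \mid \mathcal F_t] = 1.7600

For an AR(p) model X_t = c + sum_i phi_i X_{t-i} + eps_t, the
one-step-ahead conditional mean is
  E[X_{t+1} | X_t, ...] = c + sum_i phi_i X_{t+1-i}.
Substitute known values:
  E[X_{t+1} | ...] = (0.352) * (5) + (0.498) * (0)
                   = 1.7600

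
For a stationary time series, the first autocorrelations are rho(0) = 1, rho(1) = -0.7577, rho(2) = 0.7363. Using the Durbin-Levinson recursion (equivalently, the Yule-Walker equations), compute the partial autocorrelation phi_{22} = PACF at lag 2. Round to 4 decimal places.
\phi_{22} = 0.3808

The PACF at lag k is phi_{kk}, the last component of the solution
to the Yule-Walker system G_k phi = r_k where
  (G_k)_{ij} = rho(|i - j|), (r_k)_i = rho(i), i,j = 1..k.
Equivalently, Durbin-Levinson gives phi_{kk} iteratively:
  phi_{11} = rho(1)
  phi_{kk} = [rho(k) - sum_{j=1..k-1} phi_{k-1,j} rho(k-j)]
            / [1 - sum_{j=1..k-1} phi_{k-1,j} rho(j)],
  phi_{k,j} = phi_{k-1,j} - phi_{kk} phi_{k-1,k-j},  j = 1..k-1.
Step k = 1:
  phi_11 = rho(1) = -0.7577.
Step k = 2:
  phi_22 = [rho(2) - phi_11 rho(1)] / [1 - phi_11 rho(1)] = [0.7363 - (-0.7577)(-0.7577)] / [1 - (-0.7577)(-0.7577)]
         = 0.16219071 / 0.42589071 = 0.3808.
Therefore phi_{22} = 0.3808.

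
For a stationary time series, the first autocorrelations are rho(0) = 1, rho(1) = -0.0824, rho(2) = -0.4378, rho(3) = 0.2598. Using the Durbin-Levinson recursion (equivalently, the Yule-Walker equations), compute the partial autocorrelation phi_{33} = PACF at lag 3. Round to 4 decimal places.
\phi_{33} = 0.2149

The PACF at lag k is phi_{kk}, the last component of the solution
to the Yule-Walker system G_k phi = r_k where
  (G_k)_{ij} = rho(|i - j|), (r_k)_i = rho(i), i,j = 1..k.
Equivalently, Durbin-Levinson gives phi_{kk} iteratively:
  phi_{11} = rho(1)
  phi_{kk} = [rho(k) - sum_{j=1..k-1} phi_{k-1,j} rho(k-j)]
            / [1 - sum_{j=1..k-1} phi_{k-1,j} rho(j)],
  phi_{k,j} = phi_{k-1,j} - phi_{kk} phi_{k-1,k-j},  j = 1..k-1.
Step k = 1:
  phi_11 = rho(1) = -0.0824.
Step k = 2:
  phi_22 = [rho(2) - phi_11 rho(1)] / [1 - phi_11 rho(1)] = [-0.4378 - (-0.0824)(-0.0824)] / [1 - (-0.0824)(-0.0824)]
         = -0.44458976 / 0.99321024 = -0.447629.
  Update: phi_21 = phi_11 - phi_22 phi_11 = -0.0824 - (-0.447629)(-0.0824) = -0.119285.
Step k = 3:
  phi_33 = [rho(3) - phi_21 rho(2) - phi_22 rho(1)] / [1 - phi_21 rho(1) - phi_22 rho(2)]
    numerator   = 0.2598 - (-0.119285)(-0.4378) - (-0.447629)(-0.0824) = 0.17069255
    denominator = 1 - (-0.119285)(-0.0824) - (-0.447629)(-0.4378) = 0.79419895
  phi_33 = 0.17069255 / 0.79419895 = 0.2149.
Therefore phi_{33} = 0.2149.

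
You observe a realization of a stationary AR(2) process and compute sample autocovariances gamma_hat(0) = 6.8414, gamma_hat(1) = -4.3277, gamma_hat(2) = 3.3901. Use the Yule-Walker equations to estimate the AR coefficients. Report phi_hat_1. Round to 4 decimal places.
\hat\phi_{1} = -0.5320

The Yule-Walker equations for an AR(p) process read, in matrix form,
  Gamma_p phi = r_p,   with   (Gamma_p)_{ij} = gamma(|i - j|),
                       (r_p)_i = gamma(i),   i,j = 1..p.
Substitute the sample gammas (Toeplitz matrix and right-hand side of size 2):
  Gamma_p = [[6.8414, -4.3277], [-4.3277, 6.8414]]
  r_p     = [-4.3277, 3.3901]
Written out:
  6.8414 phi_1 - 4.3277 phi_2 = -4.3277
  -4.3277 phi_1 + 6.8414 phi_2 = 3.3901
Solve by Cramer's rule:
  det = gamma(0)^2 - gamma(1)^2 = (6.8414)^2 - (-4.3277)^2 = 46.80475396 - 18.72898729 = 28.07576667
  phi_hat_1 = [gamma(1) gamma(0) - gamma(1) gamma(2)] / det = [(-4.3277)(6.8414) - (-4.3277)(3.3901)] / 28.07576667 = -14.93619101 / 28.07576667 = -0.532
  phi_hat_2 = [gamma(0) gamma(2) - gamma(1)^2] / det = [(6.8414)(3.3901) - (-4.3277)^2] / 28.07576667 = 4.46404285 / 28.07576667 = 0.159
So phi_hat = [-0.5320, 0.1590].
Therefore phi_hat_1 = -0.5320.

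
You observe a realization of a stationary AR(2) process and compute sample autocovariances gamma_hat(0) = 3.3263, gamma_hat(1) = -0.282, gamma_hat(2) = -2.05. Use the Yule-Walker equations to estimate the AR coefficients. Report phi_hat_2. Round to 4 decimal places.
\hat\phi_{2} = -0.6280

The Yule-Walker equations for an AR(p) process read, in matrix form,
  Gamma_p phi = r_p,   with   (Gamma_p)_{ij} = gamma(|i - j|),
                       (r_p)_i = gamma(i),   i,j = 1..p.
Substitute the sample gammas (Toeplitz matrix and right-hand side of size 2):
  Gamma_p = [[3.3263, -0.282], [-0.282, 3.3263]]
  r_p     = [-0.282, -2.05]
Written out:
  3.3263 phi_1 - 0.282 phi_2 = -0.282
  -0.282 phi_1 + 3.3263 phi_2 = -2.05
Solve by Cramer's rule:
  det = gamma(0)^2 - gamma(1)^2 = (3.3263)^2 - (-0.282)^2 = 11.06427169 - 0.079524 = 10.98474769
  phi_hat_1 = [gamma(1) gamma(0) - gamma(1) gamma(2)] / det = [(-0.282)(3.3263) - (-0.282)(-2.05)] / 10.98474769 = -1.5161166 / 10.98474769 = -0.138
  phi_hat_2 = [gamma(0) gamma(2) - gamma(1)^2] / det = [(3.3263)(-2.05) - (-0.282)^2] / 10.98474769 = -6.898439 / 10.98474769 = -0.628
So phi_hat = [-0.1380, -0.6280].
Therefore phi_hat_2 = -0.6280.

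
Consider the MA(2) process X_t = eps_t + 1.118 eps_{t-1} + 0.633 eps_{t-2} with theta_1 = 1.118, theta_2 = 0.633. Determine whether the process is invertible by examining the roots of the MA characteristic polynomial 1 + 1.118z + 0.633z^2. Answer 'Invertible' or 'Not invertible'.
\text{Invertible}

The MA(q) characteristic polynomial is P(z) = 1 + 1.118z + 0.633z^2.
Invertibility requires all roots to lie outside the unit circle, i.e. |z| > 1 for every root.
Set 1 + (1.118) z + (0.633) z^2 = 0, i.e. a z^2 + b z + c = 0 with a = 0.633, b = 1.118, c = 1.
Discriminant D = b^2 - 4ac = (1.118)^2 - 4*(0.633)*1 = 1.249924 - (2.532) = -1.282076.
D < 0, so the roots are the complex-conjugate pair z = (-b +/- i sqrt(-D)) / (2a) = -0.8831 +/- 0.8944i.
For a conjugate pair |z|^2 = z * conj(z) = (product of roots) = c/a = 1/(0.633) = 1.579779, so |z| = sqrt(1.579779) = 1.2569 for both roots.
Moduli of all roots: 1.2569, 1.2569.
All moduli strictly greater than 1? Yes.
Verdict: Invertible.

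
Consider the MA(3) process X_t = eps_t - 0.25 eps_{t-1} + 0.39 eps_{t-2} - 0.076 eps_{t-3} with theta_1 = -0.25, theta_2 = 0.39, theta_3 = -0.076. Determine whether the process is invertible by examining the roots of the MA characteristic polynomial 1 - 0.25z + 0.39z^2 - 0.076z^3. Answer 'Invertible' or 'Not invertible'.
\text{Invertible}

The MA(q) characteristic polynomial is P(z) = 1 - 0.25z + 0.39z^2 - 0.076z^3.
Invertibility requires all roots to lie outside the unit circle, i.e. |z| > 1 for every root.
Degree 3: look for a simple real root z0 first, then factor out (1 - z/z0) and solve the remaining quadratic.
Testing z0 = 5: P(5) = 1 + (-0.25)(5) + (0.39)(5)^2 + (-0.076)(5)^3
  = 1 + (-1.25) + (9.75) + (-9.5) = 0.  So z_0 = 5 is a root, |z_0| = 5.
Divide out the factor (1 - 0.2 z) = (1 - z/z0) (since 1/z0 = 0.2):
  P(z) = (1 - 0.2 z)(1 + (-0.05) z + (0.38) z^2)
  [check: z-coef -0.05 - (0.2) = -0.25; z^2-coef 0.38 - (0.2)(-0.05) = 0.39; z^3-coef -(0.2)(0.38) = -0.076.]
Remaining roots from the quadratic factor 1 + (-0.05) z + (0.38) z^2:
  Set 1 + (-0.05) z + (0.38) z^2 = 0, i.e. a z^2 + b z + c = 0 with a = 0.38, b = -0.05, c = 1.
  Discriminant D = b^2 - 4ac = (-0.05)^2 - 4*(0.38)*1 = 0.0025 - (1.52) = -1.5175.
  D < 0, so the roots are the complex-conjugate pair z = (-b +/- i sqrt(-D)) / (2a) = 0.0658 +/- 1.6209i.
  For a conjugate pair |z|^2 = z * conj(z) = (product of roots) = c/a = 1/(0.38) = 2.631579, so |z| = sqrt(2.631579) = 1.6222 for both roots.
Moduli of all roots: 5.0000, 1.6222, 1.6222.
All moduli strictly greater than 1? Yes.
Verdict: Invertible.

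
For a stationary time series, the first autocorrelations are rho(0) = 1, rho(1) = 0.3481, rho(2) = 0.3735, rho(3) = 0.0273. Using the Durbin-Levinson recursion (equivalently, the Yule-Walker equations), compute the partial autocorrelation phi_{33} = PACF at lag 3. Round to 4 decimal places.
\phi_{33} = -0.2050

The PACF at lag k is phi_{kk}, the last component of the solution
to the Yule-Walker system G_k phi = r_k where
  (G_k)_{ij} = rho(|i - j|), (r_k)_i = rho(i), i,j = 1..k.
Equivalently, Durbin-Levinson gives phi_{kk} iteratively:
  phi_{11} = rho(1)
  phi_{kk} = [rho(k) - sum_{j=1..k-1} phi_{k-1,j} rho(k-j)]
            / [1 - sum_{j=1..k-1} phi_{k-1,j} rho(j)],
  phi_{k,j} = phi_{k-1,j} - phi_{kk} phi_{k-1,k-j},  j = 1..k-1.
Step k = 1:
  phi_11 = rho(1) = 0.3481.
Step k = 2:
  phi_22 = [rho(2) - phi_11 rho(1)] / [1 - phi_11 rho(1)] = [0.3735 - (0.3481)(0.3481)] / [1 - (0.3481)(0.3481)]
         = 0.25232639 / 0.87882639 = 0.287117.
  Update: phi_21 = phi_11 - phi_22 phi_11 = 0.3481 - (0.287117)(0.3481) = 0.248154.
Step k = 3:
  phi_33 = [rho(3) - phi_21 rho(2) - phi_22 rho(1)] / [1 - phi_21 rho(1) - phi_22 rho(2)]
    numerator   = 0.0273 - (0.248154)(0.3735) - (0.287117)(0.3481) = -0.16533126
    denominator = 1 - (0.248154)(0.3481) - (0.287117)(0.3735) = 0.80637908
  phi_33 = -0.16533126 / 0.80637908 = -0.205.
Therefore phi_{33} = -0.2050.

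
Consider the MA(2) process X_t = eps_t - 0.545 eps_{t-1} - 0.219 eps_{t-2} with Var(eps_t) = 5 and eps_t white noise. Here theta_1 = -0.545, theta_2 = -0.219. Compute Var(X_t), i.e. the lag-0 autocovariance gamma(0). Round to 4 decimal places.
\gamma(0) = 6.7249

For an MA(q) process X_t = eps_t + sum_i theta_i eps_{t-i} with
Var(eps_t) = sigma^2, the variance is
  gamma(0) = sigma^2 * (1 + sum_i theta_i^2).
  sum_i theta_i^2 = (-0.545)^2 + (-0.219)^2 = 0.297025 + 0.047961 = 0.344986.
  gamma(0) = 5 * (1 + 0.344986) = 5 * 1.344986 = 6.72493, which rounds to 6.7249.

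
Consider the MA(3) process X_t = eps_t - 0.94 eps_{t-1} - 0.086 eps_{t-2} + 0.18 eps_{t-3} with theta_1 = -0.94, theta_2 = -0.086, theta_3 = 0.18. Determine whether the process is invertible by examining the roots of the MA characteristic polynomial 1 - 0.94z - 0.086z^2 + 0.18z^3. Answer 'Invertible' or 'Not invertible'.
\text{Invertible}

The MA(q) characteristic polynomial is P(z) = 1 - 0.94z - 0.086z^2 + 0.18z^3.
Invertibility requires all roots to lie outside the unit circle, i.e. |z| > 1 for every root.
Degree 3: look for a simple real root z0 first, then factor out (1 - z/z0) and solve the remaining quadratic.
Testing z0 = -2.5: P(-2.5) = 1 + (-0.94)(-2.5) + (-0.086)(-2.5)^2 + (0.18)(-2.5)^3
  = 1 + (2.35) + (-0.5375) + (-2.8125) = 0.  So z_0 = -2.5 is a root, |z_0| = 2.5.
Divide out the factor (1 + 0.4 z) = (1 - z/z0) (since 1/z0 = -0.4):
  P(z) = (1 + 0.4 z)(1 + (-1.34) z + (0.45) z^2)
  [check: z-coef -1.34 - (-0.4) = -0.94; z^2-coef 0.45 - (-0.4)(-1.34) = -0.086; z^3-coef -(-0.4)(0.45) = 0.18.]
Remaining roots from the quadratic factor 1 + (-1.34) z + (0.45) z^2:
  Set 1 + (-1.34) z + (0.45) z^2 = 0, i.e. a z^2 + b z + c = 0 with a = 0.45, b = -1.34, c = 1.
  Discriminant D = b^2 - 4ac = (-1.34)^2 - 4*(0.45)*1 = 1.7956 - (1.8) = -0.0044.
  D < 0, so the roots are the complex-conjugate pair z = (-b +/- i sqrt(-D)) / (2a) = 1.4889 +/- 0.0737i.
  For a conjugate pair |z|^2 = z * conj(z) = (product of roots) = c/a = 1/(0.45) = 2.222222, so |z| = sqrt(2.222222) = 1.4907 for both roots.
Moduli of all roots: 2.5000, 1.4907, 1.4907.
All moduli strictly greater than 1? Yes.
Verdict: Invertible.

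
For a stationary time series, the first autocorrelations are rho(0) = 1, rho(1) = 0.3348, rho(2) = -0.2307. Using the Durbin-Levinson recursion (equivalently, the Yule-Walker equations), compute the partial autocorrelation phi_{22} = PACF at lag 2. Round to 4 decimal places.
\phi_{22} = -0.3861

The PACF at lag k is phi_{kk}, the last component of the solution
to the Yule-Walker system G_k phi = r_k where
  (G_k)_{ij} = rho(|i - j|), (r_k)_i = rho(i), i,j = 1..k.
Equivalently, Durbin-Levinson gives phi_{kk} iteratively:
  phi_{11} = rho(1)
  phi_{kk} = [rho(k) - sum_{j=1..k-1} phi_{k-1,j} rho(k-j)]
            / [1 - sum_{j=1..k-1} phi_{k-1,j} rho(j)],
  phi_{k,j} = phi_{k-1,j} - phi_{kk} phi_{k-1,k-j},  j = 1..k-1.
Step k = 1:
  phi_11 = rho(1) = 0.3348.
Step k = 2:
  phi_22 = [rho(2) - phi_11 rho(1)] / [1 - phi_11 rho(1)] = [-0.2307 - (0.3348)(0.3348)] / [1 - (0.3348)(0.3348)]
         = -0.34279104 / 0.88790896 = -0.3861.
Therefore phi_{22} = -0.3861.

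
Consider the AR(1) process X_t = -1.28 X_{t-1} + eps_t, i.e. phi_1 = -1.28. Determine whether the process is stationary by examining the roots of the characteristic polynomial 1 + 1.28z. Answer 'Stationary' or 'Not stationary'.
\text{Not stationary}

The AR(p) characteristic polynomial is P(z) = 1 + 1.28z.
Stationarity requires all roots to lie outside the unit circle, i.e. |z| > 1 for every root.
This is linear in z: 1 + (1.28) z = 0  =>  z = -1/(1.28) = -0.78125,  |z| = 0.78125.
Moduli of all roots: 0.7812.
All moduli strictly greater than 1? No.
Verdict: Not stationary.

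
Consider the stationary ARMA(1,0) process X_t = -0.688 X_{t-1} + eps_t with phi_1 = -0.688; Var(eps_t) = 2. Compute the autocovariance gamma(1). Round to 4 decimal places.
\gamma(1) = -2.6127

Multiply the model equation by X_{t-k} and take expectations. With theta_0 = psi_0 = 1 and psi_j the MA(infinity) weights, this gives
  gamma(k) - sum_i phi_i gamma(k-i) = c_k,
  c_k = sigma^2 * sum_{j=k..q} theta_j psi_{j-k}   (c_k = 0 for k > q),
using gamma(-m) = gamma(m).
Pure AR (q = 0): c_0 = sigma^2 = 2, c_k = 0 for k >= 1.
Equations for k = 0 and k = 1 (AR order 1):
  gamma(0) = phi_1 gamma(1) + c_0
  gamma(1) = phi_1 gamma(0) + c_1
Substituting the second into the first: gamma(0) (1 - phi_1^2) = c_0 + phi_1 c_1, so
  gamma(0) = c_0 / (1 - phi_1^2) = 2 / (1 - (-0.688)^2) = 2 / 0.526656 = 3.797545.
  gamma(1) = phi_1 gamma(0) = (-0.688)(3.797545) = -2.612711.
Therefore gamma(1) = -2.6127 (to 4 decimal places).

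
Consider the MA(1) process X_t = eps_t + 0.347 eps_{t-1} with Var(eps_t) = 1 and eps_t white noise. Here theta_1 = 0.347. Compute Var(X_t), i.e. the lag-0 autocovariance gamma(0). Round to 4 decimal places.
\gamma(0) = 1.1204

For an MA(q) process X_t = eps_t + sum_i theta_i eps_{t-i} with
Var(eps_t) = sigma^2, the variance is
  gamma(0) = sigma^2 * (1 + sum_i theta_i^2).
  sum_i theta_i^2 = (0.347)^2 = 0.120409.
  gamma(0) = 1 * (1 + 0.120409) = 1 * 1.120409 = 1.120409, which rounds to 1.1204.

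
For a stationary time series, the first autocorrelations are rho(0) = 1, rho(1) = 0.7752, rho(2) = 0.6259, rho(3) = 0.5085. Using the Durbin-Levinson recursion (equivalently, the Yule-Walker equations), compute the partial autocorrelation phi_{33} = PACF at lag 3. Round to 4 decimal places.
\phi_{33} = 0.0130

The PACF at lag k is phi_{kk}, the last component of the solution
to the Yule-Walker system G_k phi = r_k where
  (G_k)_{ij} = rho(|i - j|), (r_k)_i = rho(i), i,j = 1..k.
Equivalently, Durbin-Levinson gives phi_{kk} iteratively:
  phi_{11} = rho(1)
  phi_{kk} = [rho(k) - sum_{j=1..k-1} phi_{k-1,j} rho(k-j)]
            / [1 - sum_{j=1..k-1} phi_{k-1,j} rho(j)],
  phi_{k,j} = phi_{k-1,j} - phi_{kk} phi_{k-1,k-j},  j = 1..k-1.
Step k = 1:
  phi_11 = rho(1) = 0.7752.
Step k = 2:
  phi_22 = [rho(2) - phi_11 rho(1)] / [1 - phi_11 rho(1)] = [0.6259 - (0.7752)(0.7752)] / [1 - (0.7752)(0.7752)]
         = 0.02496496 / 0.39906496 = 0.062559.
  Update: phi_21 = phi_11 - phi_22 phi_11 = 0.7752 - (0.062559)(0.7752) = 0.726705.
Step k = 3:
  phi_33 = [rho(3) - phi_21 rho(2) - phi_22 rho(1)] / [1 - phi_21 rho(1) - phi_22 rho(2)]
    numerator   = 0.5085 - (0.726705)(0.6259) - (0.062559)(0.7752) = 0.00516017
    denominator = 1 - (0.726705)(0.7752) - (0.062559)(0.6259) = 0.39750319
  phi_33 = 0.00516017 / 0.39750319 = 0.013.
Therefore phi_{33} = 0.0130.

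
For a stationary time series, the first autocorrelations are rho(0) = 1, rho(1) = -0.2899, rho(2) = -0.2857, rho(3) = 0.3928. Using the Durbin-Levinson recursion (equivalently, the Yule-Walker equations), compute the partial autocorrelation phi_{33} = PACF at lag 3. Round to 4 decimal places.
\phi_{33} = 0.2081

The PACF at lag k is phi_{kk}, the last component of the solution
to the Yule-Walker system G_k phi = r_k where
  (G_k)_{ij} = rho(|i - j|), (r_k)_i = rho(i), i,j = 1..k.
Equivalently, Durbin-Levinson gives phi_{kk} iteratively:
  phi_{11} = rho(1)
  phi_{kk} = [rho(k) - sum_{j=1..k-1} phi_{k-1,j} rho(k-j)]
            / [1 - sum_{j=1..k-1} phi_{k-1,j} rho(j)],
  phi_{k,j} = phi_{k-1,j} - phi_{kk} phi_{k-1,k-j},  j = 1..k-1.
Step k = 1:
  phi_11 = rho(1) = -0.2899.
Step k = 2:
  phi_22 = [rho(2) - phi_11 rho(1)] / [1 - phi_11 rho(1)] = [-0.2857 - (-0.2899)(-0.2899)] / [1 - (-0.2899)(-0.2899)]
         = -0.36974201 / 0.91595799 = -0.403667.
  Update: phi_21 = phi_11 - phi_22 phi_11 = -0.2899 - (-0.403667)(-0.2899) = -0.406923.
Step k = 3:
  phi_33 = [rho(3) - phi_21 rho(2) - phi_22 rho(1)] / [1 - phi_21 rho(1) - phi_22 rho(2)]
    numerator   = 0.3928 - (-0.406923)(-0.2857) - (-0.403667)(-0.2899) = 0.15951902
    denominator = 1 - (-0.406923)(-0.2899) - (-0.403667)(-0.2857) = 0.76670534
  phi_33 = 0.15951902 / 0.76670534 = 0.2081.
Therefore phi_{33} = 0.2081.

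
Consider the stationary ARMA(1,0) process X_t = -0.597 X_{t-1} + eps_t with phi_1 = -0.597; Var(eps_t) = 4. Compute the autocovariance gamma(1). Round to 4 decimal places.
\gamma(1) = -3.7104

Multiply the model equation by X_{t-k} and take expectations. With theta_0 = psi_0 = 1 and psi_j the MA(infinity) weights, this gives
  gamma(k) - sum_i phi_i gamma(k-i) = c_k,
  c_k = sigma^2 * sum_{j=k..q} theta_j psi_{j-k}   (c_k = 0 for k > q),
using gamma(-m) = gamma(m).
Pure AR (q = 0): c_0 = sigma^2 = 4, c_k = 0 for k >= 1.
Equations for k = 0 and k = 1 (AR order 1):
  gamma(0) = phi_1 gamma(1) + c_0
  gamma(1) = phi_1 gamma(0) + c_1
Substituting the second into the first: gamma(0) (1 - phi_1^2) = c_0 + phi_1 c_1, so
  gamma(0) = c_0 / (1 - phi_1^2) = 4 / (1 - (-0.597)^2) = 4 / 0.643591 = 6.215127.
  gamma(1) = phi_1 gamma(0) = (-0.597)(6.215127) = -3.710431.
Therefore gamma(1) = -3.7104 (to 4 decimal places).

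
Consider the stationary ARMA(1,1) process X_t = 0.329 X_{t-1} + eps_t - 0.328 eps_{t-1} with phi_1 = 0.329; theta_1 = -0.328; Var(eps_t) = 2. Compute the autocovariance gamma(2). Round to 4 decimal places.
\gamma(2) = 0.0007

Multiply the model equation by X_{t-k} and take expectations. With theta_0 = psi_0 = 1 and psi_j the MA(infinity) weights, this gives
  gamma(k) - sum_i phi_i gamma(k-i) = c_k,
  c_k = sigma^2 * sum_{j=k..q} theta_j psi_{j-k}   (c_k = 0 for k > q),
using gamma(-m) = gamma(m).
psi-weights needed (psi_j = theta_j + sum_i phi_i psi_{j-i}):
  psi_1 = theta_1 + phi_1 = -0.328 + (0.329) = 0.001
Right-hand sides:
  c_0 = sigma^2 (1 + theta_1 psi_1) = 2 * (1 + (-0.328)(0.001)) = 2 * 0.999672 = 1.999344
  c_1 = sigma^2 theta_1 = 2 * (-0.328) = -0.656
  c_2 = 0
Equations for k = 0 and k = 1 (AR order 1):
  gamma(0) = phi_1 gamma(1) + c_0
  gamma(1) = phi_1 gamma(0) + c_1
Substituting the second into the first: gamma(0) (1 - phi_1^2) = c_0 + phi_1 c_1, so
  gamma(0) = (c_0 + phi_1 c_1) / (1 - phi_1^2) = (1.999344 + (0.329)(-0.656)) / (1 - (0.329)^2) = 1.78352 / 0.891759 = 2.000002.
  gamma(1) = phi_1 gamma(0) + c_1 = (0.329)(2.000002) + (-0.656) = 0.002001.
For k = 2 (> q): gamma(2) = phi_1 gamma(1) = (0.329)(0.002001) = 0.000658.
Therefore gamma(2) = 0.0007 (to 4 decimal places).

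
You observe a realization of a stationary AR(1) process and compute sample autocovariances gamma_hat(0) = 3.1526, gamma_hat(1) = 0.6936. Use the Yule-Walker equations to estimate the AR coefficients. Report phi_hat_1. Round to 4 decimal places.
\hat\phi_{1} = 0.2200

The Yule-Walker equations for an AR(p) process read, in matrix form,
  Gamma_p phi = r_p,   with   (Gamma_p)_{ij} = gamma(|i - j|),
                       (r_p)_i = gamma(i),   i,j = 1..p.
Substitute the sample gammas (Toeplitz matrix and right-hand side of size 1):
  Gamma_p = [[3.1526]]
  r_p     = [0.6936]
With p = 1 this is the single equation gamma(0) phi_1 = gamma(1):
  phi_hat_1 = gamma(1) / gamma(0) = 0.6936 / 3.1526 = 0.2200.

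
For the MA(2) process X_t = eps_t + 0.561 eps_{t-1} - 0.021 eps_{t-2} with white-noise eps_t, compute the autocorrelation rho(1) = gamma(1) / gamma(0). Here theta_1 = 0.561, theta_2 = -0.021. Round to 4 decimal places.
\rho(1) = 0.4176

For an MA(q) process with theta_0 = 1, the autocovariance is
  gamma(k) = sigma^2 * sum_{i=0..q-k} theta_i * theta_{i+k},
and rho(k) = gamma(k) / gamma(0). Sigma^2 cancels.
  numerator   = (1)*(0.561) + (0.561)*(-0.021) = 0.549219.
  denominator = (1)^2 + (0.561)^2 + (-0.021)^2 = 1.315162.
  rho(1) = 0.549219 / 1.315162 = 0.4176.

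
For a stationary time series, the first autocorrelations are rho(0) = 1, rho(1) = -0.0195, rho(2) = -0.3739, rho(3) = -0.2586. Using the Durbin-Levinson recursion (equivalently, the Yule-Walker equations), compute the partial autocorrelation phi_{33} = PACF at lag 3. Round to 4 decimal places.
\phi_{33} = -0.3210

The PACF at lag k is phi_{kk}, the last component of the solution
to the Yule-Walker system G_k phi = r_k where
  (G_k)_{ij} = rho(|i - j|), (r_k)_i = rho(i), i,j = 1..k.
Equivalently, Durbin-Levinson gives phi_{kk} iteratively:
  phi_{11} = rho(1)
  phi_{kk} = [rho(k) - sum_{j=1..k-1} phi_{k-1,j} rho(k-j)]
            / [1 - sum_{j=1..k-1} phi_{k-1,j} rho(j)],
  phi_{k,j} = phi_{k-1,j} - phi_{kk} phi_{k-1,k-j},  j = 1..k-1.
Step k = 1:
  phi_11 = rho(1) = -0.0195.
Step k = 2:
  phi_22 = [rho(2) - phi_11 rho(1)] / [1 - phi_11 rho(1)] = [-0.3739 - (-0.0195)(-0.0195)] / [1 - (-0.0195)(-0.0195)]
         = -0.37428025 / 0.99961975 = -0.374423.
  Update: phi_21 = phi_11 - phi_22 phi_11 = -0.0195 - (-0.374423)(-0.0195) = -0.026801.
Step k = 3:
  phi_33 = [rho(3) - phi_21 rho(2) - phi_22 rho(1)] / [1 - phi_21 rho(1) - phi_22 rho(2)]
    numerator   = -0.2586 - (-0.026801)(-0.3739) - (-0.374423)(-0.0195) = -0.27592223
    denominator = 1 - (-0.026801)(-0.0195) - (-0.374423)(-0.3739) = 0.85948076
  phi_33 = -0.27592223 / 0.85948076 = -0.321.
Therefore phi_{33} = -0.3210.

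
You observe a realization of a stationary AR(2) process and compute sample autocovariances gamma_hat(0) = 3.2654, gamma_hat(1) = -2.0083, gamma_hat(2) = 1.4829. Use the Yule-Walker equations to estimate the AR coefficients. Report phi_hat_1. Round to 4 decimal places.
\hat\phi_{1} = -0.5400

The Yule-Walker equations for an AR(p) process read, in matrix form,
  Gamma_p phi = r_p,   with   (Gamma_p)_{ij} = gamma(|i - j|),
                       (r_p)_i = gamma(i),   i,j = 1..p.
Substitute the sample gammas (Toeplitz matrix and right-hand side of size 2):
  Gamma_p = [[3.2654, -2.0083], [-2.0083, 3.2654]]
  r_p     = [-2.0083, 1.4829]
Written out:
  3.2654 phi_1 - 2.0083 phi_2 = -2.0083
  -2.0083 phi_1 + 3.2654 phi_2 = 1.4829
Solve by Cramer's rule:
  det = gamma(0)^2 - gamma(1)^2 = (3.2654)^2 - (-2.0083)^2 = 10.66283716 - 4.03326889 = 6.62956827
  phi_hat_1 = [gamma(1) gamma(0) - gamma(1) gamma(2)] / det = [(-2.0083)(3.2654) - (-2.0083)(1.4829)] / 6.62956827 = -3.57979475 / 6.62956827 = -0.54
  phi_hat_2 = [gamma(0) gamma(2) - gamma(1)^2] / det = [(3.2654)(1.4829) - (-2.0083)^2] / 6.62956827 = 0.80899277 / 6.62956827 = 0.122
So phi_hat = [-0.5400, 0.1220].
Therefore phi_hat_1 = -0.5400.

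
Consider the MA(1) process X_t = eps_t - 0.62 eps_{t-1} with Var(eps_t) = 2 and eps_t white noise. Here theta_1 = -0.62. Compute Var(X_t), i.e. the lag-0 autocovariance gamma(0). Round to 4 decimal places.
\gamma(0) = 2.7688

For an MA(q) process X_t = eps_t + sum_i theta_i eps_{t-i} with
Var(eps_t) = sigma^2, the variance is
  gamma(0) = sigma^2 * (1 + sum_i theta_i^2).
  sum_i theta_i^2 = (-0.62)^2 = 0.3844.
  gamma(0) = 2 * (1 + 0.3844) = 2 * 1.3844 = 2.7688.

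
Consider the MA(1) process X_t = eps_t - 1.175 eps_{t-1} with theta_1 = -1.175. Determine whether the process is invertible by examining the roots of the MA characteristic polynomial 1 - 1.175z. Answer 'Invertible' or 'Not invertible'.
\text{Not invertible}

The MA(q) characteristic polynomial is P(z) = 1 - 1.175z.
Invertibility requires all roots to lie outside the unit circle, i.e. |z| > 1 for every root.
This is linear in z: 1 + (-1.175) z = 0  =>  z = -1/(-1.175) = 0.851064,  |z| = 0.851064.
Moduli of all roots: 0.8511.
All moduli strictly greater than 1? No.
Verdict: Not invertible.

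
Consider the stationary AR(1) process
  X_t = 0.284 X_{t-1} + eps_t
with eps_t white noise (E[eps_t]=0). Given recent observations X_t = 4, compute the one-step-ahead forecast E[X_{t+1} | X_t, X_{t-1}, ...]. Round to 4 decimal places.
E[X_{t+1} \mid \mathcal F_t] = 1.1360

For an AR(p) model X_t = c + sum_i phi_i X_{t-i} + eps_t, the
one-step-ahead conditional mean is
  E[X_{t+1} | X_t, ...] = c + sum_i phi_i X_{t+1-i}.
Substitute known values:
  E[X_{t+1} | ...] = (0.284) * (4)
                   = 1.1360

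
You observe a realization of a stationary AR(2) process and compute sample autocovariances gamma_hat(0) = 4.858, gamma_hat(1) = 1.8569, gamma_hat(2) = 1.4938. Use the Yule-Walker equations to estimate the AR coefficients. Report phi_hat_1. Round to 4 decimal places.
\hat\phi_{1} = 0.3100

The Yule-Walker equations for an AR(p) process read, in matrix form,
  Gamma_p phi = r_p,   with   (Gamma_p)_{ij} = gamma(|i - j|),
                       (r_p)_i = gamma(i),   i,j = 1..p.
Substitute the sample gammas (Toeplitz matrix and right-hand side of size 2):
  Gamma_p = [[4.858, 1.8569], [1.8569, 4.858]]
  r_p     = [1.8569, 1.4938]
Written out:
  4.858 phi_1 + 1.8569 phi_2 = 1.8569
  1.8569 phi_1 + 4.858 phi_2 = 1.4938
Solve by Cramer's rule:
  det = gamma(0)^2 - gamma(1)^2 = (4.858)^2 - (1.8569)^2 = 23.600164 - 3.44807761 = 20.15208639
  phi_hat_1 = [gamma(1) gamma(0) - gamma(1) gamma(2)] / det = [(1.8569)(4.858) - (1.8569)(1.4938)] / 20.15208639 = 6.24698298 / 20.15208639 = 0.31
  phi_hat_2 = [gamma(0) gamma(2) - gamma(1)^2] / det = [(4.858)(1.4938) - (1.8569)^2] / 20.15208639 = 3.80880279 / 20.15208639 = 0.189
So phi_hat = [0.3100, 0.1890].
Therefore phi_hat_1 = 0.3100.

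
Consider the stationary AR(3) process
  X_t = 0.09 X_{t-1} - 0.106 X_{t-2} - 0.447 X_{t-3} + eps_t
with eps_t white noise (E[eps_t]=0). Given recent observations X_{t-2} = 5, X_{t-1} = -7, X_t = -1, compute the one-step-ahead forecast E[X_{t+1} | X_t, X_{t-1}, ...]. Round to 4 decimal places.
E[X_{t+1} \mid \mathcal F_t] = -1.5830

For an AR(p) model X_t = c + sum_i phi_i X_{t-i} + eps_t, the
one-step-ahead conditional mean is
  E[X_{t+1} | X_t, ...] = c + sum_i phi_i X_{t+1-i}.
Substitute known values:
  E[X_{t+1} | ...] = (0.09) * (-1) + (-0.106) * (-7) + (-0.447) * (5)
                   = -1.5830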